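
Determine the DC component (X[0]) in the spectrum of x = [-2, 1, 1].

X[0] = Σ(n=0 to 2) x[n] · ω_3^0 = Σ x[n]
= (-2) + (1) + (1)

X[0] = 0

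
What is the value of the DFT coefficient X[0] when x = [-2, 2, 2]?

X[0] = Σ(n=0 to 2) x[n] · ω_3^0 = Σ x[n]
= (-2) + (2) + (2)

X[0] = 2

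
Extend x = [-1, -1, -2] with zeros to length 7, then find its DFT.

Original 3-point DFT: [-4, 0.5000-0.8660i, 0.5000+0.8660i]
Zero-padded 7-point DFT provides frequency interpolation.

DFT_7([x, 0, ...]) = [-4, -1.1784+2.7317i, 1.0245+0.1072i, -1.3460-1.1298i, -1.3460+1.1298i, 1.0245-0.1072i, -1.1784-2.7317i]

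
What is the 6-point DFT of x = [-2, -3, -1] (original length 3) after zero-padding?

Original 3-point DFT: [-6, 1.7321i, -1.7321i]
Zero-padded 6-point DFT provides frequency interpolation.

DFT_6([x, 0, ...]) = [-6, -3.0000+3.4641i, 1.7321i, 0, -1.7321i, -3.0000-3.4641i]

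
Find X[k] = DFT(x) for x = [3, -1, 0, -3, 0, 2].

X[k] = Σ(n=0 to 5) x[n] · ω_6^(nk)
where ω_6 = e^(-2πi/6)

Computing each X[k]:
X[0] = 1
X[1] = 6.5000+2.5981i
X[2] = -0.5000+2.5981i
X[3] = 5
X[4] = -0.5000-2.5981i
X[5] = 6.5000-2.5981i

X = [1, 6.5000+2.5981i, -0.5000+2.5981i, 5, -0.5000-2.5981i, 6.5000-2.5981i]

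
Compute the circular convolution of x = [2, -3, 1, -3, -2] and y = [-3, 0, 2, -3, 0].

(x ⊛ y)[n] = Σ(m=0 to 4) x[m] · y[(n-m) mod 5]

Computing each output sample:
(x ⊛ y)[0] = -15
(x ⊛ y)[1] = 14
(x ⊛ y)[2] = 7
(x ⊛ y)[3] = -3
(x ⊛ y)[4] = 17

x ⊛ y = [-15, 14, 7, -3, 17]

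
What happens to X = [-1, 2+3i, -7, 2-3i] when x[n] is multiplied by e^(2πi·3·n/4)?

Modulation property: DFT(ω_4^(-3n)·x[n]) = X[(k-3) mod 4], so circularly shift X by 3 positions.

X[k-3] = [2+3i, -7, 2-3i, -1]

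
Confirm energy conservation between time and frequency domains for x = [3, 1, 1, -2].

Time domain:
Σ|x[n]|² = |3|² + |1|² + |1|² + |-2|² = 15.0000

Frequency domain:
(1/4)Σ|X[k]|² = (1/4)(|3|² + |2-3i|² + |5|² + |2+3i|²) = (1/4)·60.0000 = 15.0000

Both sides agree, confirming Parseval's theorem.

Σ|x[n]|² = (1/N)Σ|X[k]|² = 15.0000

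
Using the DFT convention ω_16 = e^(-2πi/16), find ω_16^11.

ω_16^11 = e^(-2πi·11/16)
= cos(-2π·11/16) + i·sin(-2π·11/16)
= cos(-22π/16) + i·sin(-22π/16)

ω_16^11 = cos(-22π/16) + i·sin(-22π/16) = -0.3827+0.9239i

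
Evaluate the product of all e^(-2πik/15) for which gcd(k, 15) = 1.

The primitive 15th roots of unity are ω_15^k for k coprime to 15: k ∈ {1, 2, 4, 7, 8, 11, 13, 14}
Their product equals the constant term of the cyclotomic polynomial Φ_15(x) up to sign.
For n ≥ 3, the product of all primitive nth roots of unity is 1. (For n=1 it is 1; for n=2 it is -1.)

1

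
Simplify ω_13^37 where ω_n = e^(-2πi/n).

Since ω_13^13 = 1, powers reduce modulo 13.
37 mod 13 = 11
So ω_13^37 = ω_13^11 = e^(-2πi·11/13)

ω_13^37 = ω_13^11 = 0.5681+0.8230i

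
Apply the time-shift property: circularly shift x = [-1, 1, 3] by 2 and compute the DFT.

Time shift by 2: X_shifted[k] = ω_3^(2k) · X[k]
Shifted x = [1, 3, -1]

DFT(x[n-2]) = [3, -3.4641i, 3.4641i]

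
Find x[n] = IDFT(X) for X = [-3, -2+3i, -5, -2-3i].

x[n] = (1/4) Σ(k=0 to 3) X[k] · e^(2πikn/4)

Computing each x[n]:
x[0] = -3
x[1] = -1
x[2] = -1
x[3] = 2

x = [-3, -1, -1, 2]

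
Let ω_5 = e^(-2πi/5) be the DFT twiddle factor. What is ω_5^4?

ω_5^4 = e^(-2πi·4/5)
= cos(-2π·4/5) + i·sin(-2π·4/5)
= cos(-8π/5) + i·sin(-8π/5)

ω_5^4 = cos(-8π/5) + i·sin(-8π/5) = 0.3090+0.9511i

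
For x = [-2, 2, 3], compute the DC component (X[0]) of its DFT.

X[0] = Σ(n=0 to 2) x[n] · ω_3^0 = Σ x[n]
= (-2) + (2) + (3)

X[0] = 3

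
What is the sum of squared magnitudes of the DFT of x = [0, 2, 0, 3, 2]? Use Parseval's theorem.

Parseval: Σ|x[n]|² = (1/N)Σ|X[k]|², so Σ|X[k]|² = N·Σ|x[n]|² = 5·17.0000

Σ|X[k]|² = N·Σ|x[n]|² = 5·17.0000 = 85.0000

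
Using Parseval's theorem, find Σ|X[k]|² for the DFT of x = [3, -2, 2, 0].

Parseval: Σ|x[n]|² = (1/N)Σ|X[k]|², so Σ|X[k]|² = N·Σ|x[n]|² = 4·17.0000

Σ|X[k]|² = N·Σ|x[n]|² = 4·17.0000 = 68.0000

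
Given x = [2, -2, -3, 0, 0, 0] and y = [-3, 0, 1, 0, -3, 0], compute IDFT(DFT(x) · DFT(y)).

(x ⊛ y)[n] = Σ(m=0 to 5) x[m] · y[(n-m) mod 6]

Computing each output sample:
(x ⊛ y)[0] = 3
(x ⊛ y)[1] = 6
(x ⊛ y)[2] = 11
(x ⊛ y)[3] = -2
(x ⊛ y)[4] = -9
(x ⊛ y)[5] = 6

x ⊛ y = [3, 6, 11, -2, -9, 6]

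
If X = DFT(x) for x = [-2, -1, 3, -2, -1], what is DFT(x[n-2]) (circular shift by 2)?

Time shift by 2: X_shifted[k] = ω_5^(2k) · X[k]
Shifted x = [-2, -1, -2, -1, 3]

DFT(x[n-2]) = [-3, 1.0451+4.3920i, -4.5451+1.4001i, -4.5451-1.4001i, 1.0451-4.3920i]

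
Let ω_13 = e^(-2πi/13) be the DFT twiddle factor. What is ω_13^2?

ω_13^2 = e^(-2πi·2/13)
= cos(-2π·2/13) + i·sin(-2π·2/13)
= cos(-4π/13) + i·sin(-4π/13)

ω_13^2 = cos(-4π/13) + i·sin(-4π/13) = 0.5681-0.8230i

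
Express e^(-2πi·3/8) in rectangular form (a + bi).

ω_8^3 = e^(-2πi·3/8)
= cos(-2π·3/8) + i·sin(-2π·3/8)
= cos(-6π/8) + i·sin(-6π/8)

ω_8^3 = cos(-6π/8) + i·sin(-6π/8) = -0.7071-0.7071i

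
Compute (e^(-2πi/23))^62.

Since ω_23^23 = 1, powers reduce modulo 23.
62 mod 23 = 16
So ω_23^62 = ω_23^16 = e^(-2πi·16/23)

ω_23^62 = ω_23^16 = -0.3349+0.9423i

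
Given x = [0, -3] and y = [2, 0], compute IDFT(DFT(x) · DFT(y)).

(x ⊛ y)[n] = Σ(m=0 to 1) x[m] · y[(n-m) mod 2]

Computing each output sample:
(x ⊛ y)[0] = 0
(x ⊛ y)[1] = -6

x ⊛ y = [0, -6]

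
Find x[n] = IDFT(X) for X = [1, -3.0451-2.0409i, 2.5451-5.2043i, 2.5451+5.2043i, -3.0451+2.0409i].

x[n] = (1/5) Σ(k=0 to 4) X[k] · e^(2πikn/5)

Computing each x[n]:
x[0] = 0
x[1] = 1
x[2] = 0
x[3] = 3
x[4] = -3

x = [0, 1, 0, 3, -3]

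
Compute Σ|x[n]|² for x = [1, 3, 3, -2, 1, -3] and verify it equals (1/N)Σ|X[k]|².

Time domain:
Σ|x[n]|² = |1|² + |3|² + |3|² + |-2|² + |1|² + |-3|² = 33.0000

Frequency domain:
(1/6)Σ|X[k]|² = (1/6)(|3|² + |1.0000-6.9282i|² + |-3.0000-3.4641i|² + |7|² + |-3.0000+3.4641i|² + |1.0000+6.9282i|²) = (1/6)·198.0000 = 33.0000

Both sides agree, confirming Parseval's theorem.

Σ|x[n]|² = (1/N)Σ|X[k]|² = 33.0000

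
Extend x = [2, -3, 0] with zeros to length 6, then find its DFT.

Original 3-point DFT: [-1, 3.5000+2.5981i, 3.5000-2.5981i]
Zero-padded 6-point DFT provides frequency interpolation.

DFT_6([x, 0, ...]) = [-1, 0.5000+2.5981i, 3.5000+2.5981i, 5, 3.5000-2.5981i, 0.5000-2.5981i]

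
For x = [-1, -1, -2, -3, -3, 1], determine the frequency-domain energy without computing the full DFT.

Parseval: Σ|x[n]|² = (1/N)Σ|X[k]|², so Σ|X[k]|² = N·Σ|x[n]|² = 6·25.0000

Σ|X[k]|² = N·Σ|x[n]|² = 6·25.0000 = 150.0000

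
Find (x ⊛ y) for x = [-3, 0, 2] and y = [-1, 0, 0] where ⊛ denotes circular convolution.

(x ⊛ y)[n] = Σ(m=0 to 2) x[m] · y[(n-m) mod 3]

Computing each output sample:
(x ⊛ y)[0] = 3
(x ⊛ y)[1] = 0
(x ⊛ y)[2] = -2

x ⊛ y = [3, 0, -2]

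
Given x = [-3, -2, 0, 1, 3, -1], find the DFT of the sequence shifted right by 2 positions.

Time shift by 2: X_shifted[k] = ω_6^(2k) · X[k]
Shifted x = [3, -1, -3, -2, 0, 1]

DFT(x[n-2]) = [-2, 6.5000+4.3301i, 2.5000-0.8660i, 2, 2.5000+0.8660i, 6.5000-4.3301i]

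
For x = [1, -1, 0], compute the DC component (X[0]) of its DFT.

X[0] = Σ(n=0 to 2) x[n] · ω_3^0 = Σ x[n]
= (1) + (-1) + (0)

X[0] = 0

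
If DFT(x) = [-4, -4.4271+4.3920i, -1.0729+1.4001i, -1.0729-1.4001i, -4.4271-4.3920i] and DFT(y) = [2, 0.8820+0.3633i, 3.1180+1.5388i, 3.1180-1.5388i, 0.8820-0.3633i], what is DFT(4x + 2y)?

By linearity: DFT(4x + 2y) = 4·DFT(x) + 2·DFT(y)
= 4·[-4, -4.4271+4.3920i, -1.0729+1.4001i, -1.0729-1.4001i, -4.4271-4.3920i] + 2·[2, 0.8820+0.3633i, 3.1180+1.5388i, 3.1180-1.5388i, 0.8820-0.3633i]

Computing element-wise:
Z[0] = 4·(-4) + 2·(2) = -12
Z[1] = 4·(-4.4271+4.3920i) + 2·(0.8820+0.3633i) = -15.9444+18.2946i
Z[2] = 4·(-1.0729+1.4001i) + 2·(3.1180+1.5388i) = 1.9444+8.6780i
Z[3] = 4·(-1.0729-1.4001i) + 2·(3.1180-1.5388i) = 1.9444-8.6780i
Z[4] = 4·(-4.4271-4.3920i) + 2·(0.8820-0.3633i) = -15.9444-18.2946i

DFT(4x + 2y) = 4·X + 2·Y = [-12, -15.9444+18.2946i, 1.9444+8.6780i, 1.9444-8.6780i, -15.9444-18.2946i]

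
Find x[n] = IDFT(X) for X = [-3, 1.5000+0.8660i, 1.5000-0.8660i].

x[n] = (1/3) Σ(k=0 to 2) X[k] · e^(2πikn/3)

Computing each x[n]:
x[0] = 0
x[1] = -2
x[2] = -1

x = [0, -2, -1]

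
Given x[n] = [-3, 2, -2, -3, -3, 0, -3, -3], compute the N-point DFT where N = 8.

X[k] = Σ(n=0 to 7) x[n] · ω_8^(nk)
where ω_8 = e^(-2πi/8)

Computing each X[k]:
X[0] = -15
X[1] = 1.4142-2.4142i
X[2] = -1-8i
X[3] = -1.4142-0.4142i
X[4] = -7
X[5] = -1.4142+0.4142i
X[6] = -1+8i
X[7] = 1.4142+2.4142i

X = [-15, 1.4142-2.4142i, -1-8i, -1.4142-0.4142i, -7, -1.4142+0.4142i, -1+8i, 1.4142+2.4142i]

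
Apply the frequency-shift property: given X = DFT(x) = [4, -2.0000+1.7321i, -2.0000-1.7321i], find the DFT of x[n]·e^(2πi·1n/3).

Modulation property: DFT(ω_3^(-1n)·x[n]) = X[(k-1) mod 3], so circularly shift X by 1 positions.

X[k-1] = [-2.0000-1.7321i, 4, -2.0000+1.7321i]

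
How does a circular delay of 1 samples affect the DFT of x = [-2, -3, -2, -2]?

Time shift by 1: X_shifted[k] = ω_4^(1k) · X[k]
Shifted x = [-2, -2, -3, -2]

DFT(x[n-1]) = [-9, 1, -1, 1]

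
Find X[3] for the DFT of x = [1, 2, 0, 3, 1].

X[3] = Σ(n=0 to 4) x[n] · ω_5^(3n) where ω_5 = e^(-2πi/5)
= (1)·ω_5^0 + (2)·ω_5^3 + (0)·ω_5^6 + (3)·ω_5^9 + (1)·ω_5^12

X[3] = -0.5000+3.4410i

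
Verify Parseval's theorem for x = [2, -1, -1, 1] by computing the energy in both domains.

Time domain:
Σ|x[n]|² = |2|² + |-1|² + |-1|² + |1|² = 7.0000

Frequency domain:
(1/4)Σ|X[k]|² = (1/4)(|1|² + |3+2i|² + |1|² + |3-2i|²) = (1/4)·28.0000 = 7.0000

Both sides agree, confirming Parseval's theorem.

Σ|x[n]|² = (1/N)Σ|X[k]|² = 7.0000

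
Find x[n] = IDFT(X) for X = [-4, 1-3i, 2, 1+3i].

x[n] = (1/4) Σ(k=0 to 3) X[k] · e^(2πikn/4)

Computing each x[n]:
x[0] = 0
x[1] = 0
x[2] = -1
x[3] = -3

x = [0, 0, -1, -3]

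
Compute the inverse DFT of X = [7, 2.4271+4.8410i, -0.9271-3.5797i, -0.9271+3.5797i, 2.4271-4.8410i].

x[n] = (1/5) Σ(k=0 to 4) X[k] · e^(2πikn/5)

Computing each x[n]:
x[0] = 2
x[1] = 1
x[2] = -2
x[3] = 3
x[4] = 3

x = [2, 1, -2, 3, 3]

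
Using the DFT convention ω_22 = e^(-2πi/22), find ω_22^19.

ω_22^19 = e^(-2πi·19/22)
= cos(-2π·19/22) + i·sin(-2π·19/22)
= cos(-38π/22) + i·sin(-38π/22)

ω_22^19 = cos(-38π/22) + i·sin(-38π/22) = 0.6549+0.7557i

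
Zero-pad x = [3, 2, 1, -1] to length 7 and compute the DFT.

Original 4-point DFT: [5, 2-3i, 3, 2+3i]
Zero-padded 7-point DFT provides frequency interpolation.

DFT_7([x, 0, ...]) = [5, 4.9254-2.1047i, 1.0305-2.2978i, 2.0441+0.8890i, 2.0441-0.8890i, 1.0305+2.2978i, 4.9254+2.1047i]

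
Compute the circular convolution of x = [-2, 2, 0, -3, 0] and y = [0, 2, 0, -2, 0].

(x ⊛ y)[n] = Σ(m=0 to 4) x[m] · y[(n-m) mod 5]

Computing each output sample:
(x ⊛ y)[0] = 0
(x ⊛ y)[1] = 2
(x ⊛ y)[2] = 4
(x ⊛ y)[3] = 4
(x ⊛ y)[4] = -10

x ⊛ y = [0, 2, 4, 4, -10]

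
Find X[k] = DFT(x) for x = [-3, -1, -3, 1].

X[k] = Σ(n=0 to 3) x[n] · ω_4^(nk)
where ω_4 = e^(-2πi/4)

Computing each X[k]:
X[0] = -6
X[1] = 2i
X[2] = -6
X[3] = -2i

X = [-6, 2i, -6, -2i]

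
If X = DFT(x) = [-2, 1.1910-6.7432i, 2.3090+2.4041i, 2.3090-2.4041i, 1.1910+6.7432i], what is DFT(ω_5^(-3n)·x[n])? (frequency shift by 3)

Modulation property: DFT(ω_5^(-3n)·x[n]) = X[(k-3) mod 5], so circularly shift X by 3 positions.

X[k-3] = [2.3090+2.4041i, 2.3090-2.4041i, 1.1910+6.7432i, -2, 1.1910-6.7432i]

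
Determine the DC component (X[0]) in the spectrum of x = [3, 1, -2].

X[0] = Σ(n=0 to 2) x[n] · ω_3^0 = Σ x[n]
= (3) + (1) + (-2)

X[0] = 2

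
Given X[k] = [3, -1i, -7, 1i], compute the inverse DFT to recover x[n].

x[n] = (1/4) Σ(k=0 to 3) X[k] · e^(2πikn/4)

Computing each x[n]:
x[0] = -1
x[1] = 3
x[2] = -1
x[3] = 2

x = [-1, 3, -1, 2]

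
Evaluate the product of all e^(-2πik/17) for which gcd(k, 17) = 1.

The primitive 17th roots of unity are ω_17^k for k coprime to 17: k ∈ {1, 2, 3, 4, 5, 6, 7, 8, 9, 10, 11, 12, 13, 14, 15, 16}
Their product equals the constant term of the cyclotomic polynomial Φ_17(x) up to sign.
For n ≥ 3, the product of all primitive nth roots of unity is 1. (For n=1 it is 1; for n=2 it is -1.)

1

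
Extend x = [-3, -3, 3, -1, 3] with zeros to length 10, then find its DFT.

Original 5-point DFT: [-1, -4.6180+3.3552i, -2.3820+7.3309i, -2.3820-7.3309i, -4.6180-3.3552i]
Zero-padded 10-point DFT provides frequency interpolation.

DFT_10([x, 0, ...]) = [-1, -6.6180-1.9021i, -4.6180+3.3552i, -4.3820+1.1756i, -2.3820+7.3309i, 7, -2.3820-7.3309i, -4.3820-1.1756i, -4.6180-3.3552i, -6.6180+1.9021i]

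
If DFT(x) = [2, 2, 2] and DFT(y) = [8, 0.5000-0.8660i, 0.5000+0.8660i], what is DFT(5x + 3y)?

By linearity: DFT(5x + 3y) = 5·DFT(x) + 3·DFT(y)
= 5·[2, 2, 2] + 3·[8, 0.5000-0.8660i, 0.5000+0.8660i]

Computing element-wise:
Z[0] = 5·(2) + 3·(8) = 34
Z[1] = 5·(2) + 3·(0.5000-0.8660i) = 11.5000-2.5980i
Z[2] = 5·(2) + 3·(0.5000+0.8660i) = 11.5000+2.5980i

DFT(5x + 3y) = 5·X + 3·Y = [34, 11.5000-2.5980i, 11.5000+2.5980i]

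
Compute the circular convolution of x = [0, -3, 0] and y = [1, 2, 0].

(x ⊛ y)[n] = Σ(m=0 to 2) x[m] · y[(n-m) mod 3]

Computing each output sample:
(x ⊛ y)[0] = 0
(x ⊛ y)[1] = -3
(x ⊛ y)[2] = -6

x ⊛ y = [0, -3, -6]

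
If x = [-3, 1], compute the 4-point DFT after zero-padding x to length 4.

Original 2-point DFT: [-2, -4]
Zero-padded 4-point DFT provides frequency interpolation.

DFT_4([x, 0, ...]) = [-2, -3-1i, -4, -3+1i]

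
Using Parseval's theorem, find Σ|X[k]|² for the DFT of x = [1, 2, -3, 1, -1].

Parseval: Σ|x[n]|² = (1/N)Σ|X[k]|², so Σ|X[k]|² = N·Σ|x[n]|² = 5·16.0000

Σ|X[k]|² = N·Σ|x[n]|² = 5·16.0000 = 80.0000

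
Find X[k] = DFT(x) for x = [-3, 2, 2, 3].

X[k] = Σ(n=0 to 3) x[n] · ω_4^(nk)
where ω_4 = e^(-2πi/4)

Computing each X[k]:
X[0] = 4
X[1] = -5+1i
X[2] = -6
X[3] = -5-1i

X = [4, -5+1i, -6, -5-1i]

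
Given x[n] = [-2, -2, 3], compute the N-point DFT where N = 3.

X[k] = Σ(n=0 to 2) x[n] · ω_3^(nk)
where ω_3 = e^(-2πi/3)

Computing each X[k]:
X[0] = -1
X[1] = -2.5000+4.3301i
X[2] = -2.5000-4.3301i

X = [-1, -2.5000+4.3301i, -2.5000-4.3301i]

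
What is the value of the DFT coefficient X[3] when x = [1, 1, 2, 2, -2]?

X[3] = Σ(n=0 to 4) x[n] · ω_5^(3n) where ω_5 = e^(-2πi/5)
= (1)·ω_5^0 + (1)·ω_5^3 + (2)·ω_5^6 + (2)·ω_5^9 + (-2)·ω_5^12

X[3] = 3.0451+1.7634i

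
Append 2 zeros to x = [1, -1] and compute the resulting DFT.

Original 2-point DFT: [0, 2]
Zero-padded 4-point DFT provides frequency interpolation.

DFT_4([x, 0, ...]) = [0, 1+1i, 2, 1-1i]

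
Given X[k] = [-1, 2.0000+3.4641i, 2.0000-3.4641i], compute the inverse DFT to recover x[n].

x[n] = (1/3) Σ(k=0 to 2) X[k] · e^(2πikn/3)

Computing each x[n]:
x[0] = 1
x[1] = -3
x[2] = 1

x = [1, -3, 1]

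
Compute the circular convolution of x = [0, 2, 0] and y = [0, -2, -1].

(x ⊛ y)[n] = Σ(m=0 to 2) x[m] · y[(n-m) mod 3]

Computing each output sample:
(x ⊛ y)[0] = -2
(x ⊛ y)[1] = 0
(x ⊛ y)[2] = -4

x ⊛ y = [-2, 0, -4]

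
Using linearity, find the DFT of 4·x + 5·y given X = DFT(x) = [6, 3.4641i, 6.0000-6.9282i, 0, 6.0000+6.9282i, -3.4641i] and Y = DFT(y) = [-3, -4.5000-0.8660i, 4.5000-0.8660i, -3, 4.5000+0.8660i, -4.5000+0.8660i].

By linearity: DFT(4x + 5y) = 4·DFT(x) + 5·DFT(y)
= 4·[6, 3.4641i, 6.0000-6.9282i, 0, 6.0000+6.9282i, -3.4641i] + 5·[-3, -4.5000-0.8660i, 4.5000-0.8660i, -3, 4.5000+0.8660i, -4.5000+0.8660i]

Computing element-wise:
Z[0] = 4·(6) + 5·(-3) = 9
Z[1] = 4·(3.4641i) + 5·(-4.5000-0.8660i) = -22.5000+9.5264i
Z[2] = 4·(6.0000-6.9282i) + 5·(4.5000-0.8660i) = 46.5000-32.0428i
Z[3] = 4·(0) + 5·(-3) = -15
Z[4] = 4·(6.0000+6.9282i) + 5·(4.5000+0.8660i) = 46.5000+32.0428i
Z[5] = 4·(-3.4641i) + 5·(-4.5000+0.8660i) = -22.5000-9.5264i

DFT(4x + 5y) = 4·X + 5·Y = [9, -22.5000+9.5264i, 46.5000-32.0428i, -15, 46.5000+32.0428i, -22.5000-9.5264i]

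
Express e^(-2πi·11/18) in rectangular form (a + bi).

ω_18^11 = e^(-2πi·11/18)
= cos(-2π·11/18) + i·sin(-2π·11/18)
= cos(-22π/18) + i·sin(-22π/18)

ω_18^11 = cos(-22π/18) + i·sin(-22π/18) = -0.7660+0.6428i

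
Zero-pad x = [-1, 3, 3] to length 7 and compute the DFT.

Original 3-point DFT: [5, -4, -4]
Zero-padded 7-point DFT provides frequency interpolation.

DFT_7([x, 0, ...]) = [5, 0.2029-5.2703i, -4.3705-1.6231i, -1.8324+1.0438i, -1.8324-1.0438i, -4.3705+1.6231i, 0.2029+5.2703i]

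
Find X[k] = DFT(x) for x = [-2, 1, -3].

X[k] = Σ(n=0 to 2) x[n] · ω_3^(nk)
where ω_3 = e^(-2πi/3)

Computing each X[k]:
X[0] = -4
X[1] = -1.0000-3.4641i
X[2] = -1.0000+3.4641i

X = [-4, -1.0000-3.4641i, -1.0000+3.4641i]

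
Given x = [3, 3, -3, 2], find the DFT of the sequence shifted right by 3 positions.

Time shift by 3: X_shifted[k] = ω_4^(3k) · X[k]
Shifted x = [3, -3, 2, 3]

DFT(x[n-3]) = [5, 1+6i, 5, 1-6i]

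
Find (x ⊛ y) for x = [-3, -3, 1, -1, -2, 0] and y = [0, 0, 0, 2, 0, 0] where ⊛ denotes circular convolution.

(x ⊛ y)[n] = Σ(m=0 to 5) x[m] · y[(n-m) mod 6]

Computing each output sample:
(x ⊛ y)[0] = -2
(x ⊛ y)[1] = -4
(x ⊛ y)[2] = 0
(x ⊛ y)[3] = -6
(x ⊛ y)[4] = -6
(x ⊛ y)[5] = 2

x ⊛ y = [-2, -4, 0, -6, -6, 2]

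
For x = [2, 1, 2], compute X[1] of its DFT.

X[1] = Σ(n=0 to 2) x[n] · ω_3^(1n) where ω_3 = e^(-2πi/3)
= (2)·ω_3^0 + (1)·ω_3^1 + (2)·ω_3^2

X[1] = 0.5000+0.8660i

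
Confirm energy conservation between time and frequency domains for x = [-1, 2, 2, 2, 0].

Time domain:
Σ|x[n]|² = |-1|² + |2|² + |2|² + |2|² + |0|² = 13.0000

Frequency domain:
(1/5)Σ|X[k]|² = (1/5)(|5|² + |-3.6180-1.9021i|² + |-1.3820-1.1756i|² + |-1.3820+1.1756i|² + |-3.6180+1.9021i|²) = (1/5)·65.0000 = 13.0000

Both sides agree, confirming Parseval's theorem.

Σ|x[n]|² = (1/N)Σ|X[k]|² = 13.0000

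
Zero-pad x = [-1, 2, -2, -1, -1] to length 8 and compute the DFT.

Original 5-point DFT: [-3, 1.7361-2.2654i, -2.7361-2.7144i, -2.7361+2.7144i, 1.7361+2.2654i]
Zero-padded 8-point DFT provides frequency interpolation.

DFT_8([x, 0, ...]) = [-3, 2.1213+1.2929i, -3i, -2.1213-2.7071i, -5, -2.1213+2.7071i, 3i, 2.1213-1.2929i]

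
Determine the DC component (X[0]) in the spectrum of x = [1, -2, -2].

X[0] = Σ(n=0 to 2) x[n] · ω_3^0 = Σ x[n]
= (1) + (-2) + (-2)

X[0] = -3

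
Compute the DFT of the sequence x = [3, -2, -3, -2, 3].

X[k] = Σ(n=0 to 4) x[n] · ω_5^(nk)
where ω_5 = e^(-2πi/5)

Computing each X[k]:
X[0] = -1
X[1] = 7.3541+5.3431i
X[2] = 0.6459+1.9879i
X[3] = 0.6459-1.9879i
X[4] = 7.3541-5.3431i

X = [-1, 7.3541+5.3431i, 0.6459+1.9879i, 0.6459-1.9879i, 7.3541-5.3431i]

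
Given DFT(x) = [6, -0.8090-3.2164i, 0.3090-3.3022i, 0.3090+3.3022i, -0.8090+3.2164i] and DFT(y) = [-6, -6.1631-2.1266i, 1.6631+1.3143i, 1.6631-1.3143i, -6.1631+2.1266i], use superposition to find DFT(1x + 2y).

By linearity: DFT(1x + 2y) = 1·DFT(x) + 2·DFT(y)
= 1·[6, -0.8090-3.2164i, 0.3090-3.3022i, 0.3090+3.3022i, -0.8090+3.2164i] + 2·[-6, -6.1631-2.1266i, 1.6631+1.3143i, 1.6631-1.3143i, -6.1631+2.1266i]

Computing element-wise:
Z[0] = 1·(6) + 2·(-6) = -6
Z[1] = 1·(-0.8090-3.2164i) + 2·(-6.1631-2.1266i) = -13.1352-7.4696i
Z[2] = 1·(0.3090-3.3022i) + 2·(1.6631+1.3143i) = 3.6352-0.6736i
Z[3] = 1·(0.3090+3.3022i) + 2·(1.6631-1.3143i) = 3.6352+0.6736i
Z[4] = 1·(-0.8090+3.2164i) + 2·(-6.1631+2.1266i) = -13.1352+7.4696i

DFT(1x + 2y) = 1·X + 2·Y = [-6, -13.1352-7.4696i, 3.6352-0.6736i, 3.6352+0.6736i, -13.1352+7.4696i]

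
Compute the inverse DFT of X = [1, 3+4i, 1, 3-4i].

x[n] = (1/4) Σ(k=0 to 3) X[k] · e^(2πikn/4)

Computing each x[n]:
x[0] = 2
x[1] = -2
x[2] = -1
x[3] = 2

x = [2, -2, -1, 2]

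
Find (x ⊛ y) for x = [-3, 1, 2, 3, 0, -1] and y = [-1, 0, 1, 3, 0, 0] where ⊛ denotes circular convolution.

(x ⊛ y)[n] = Σ(m=0 to 5) x[m] · y[(n-m) mod 6]

Computing each output sample:
(x ⊛ y)[0] = 12
(x ⊛ y)[1] = -2
(x ⊛ y)[2] = -8
(x ⊛ y)[3] = -11
(x ⊛ y)[4] = 5
(x ⊛ y)[5] = 10

x ⊛ y = [12, -2, -8, -11, 5, 10]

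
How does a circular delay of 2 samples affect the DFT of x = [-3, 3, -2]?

Time shift by 2: X_shifted[k] = ω_3^(2k) · X[k]
Shifted x = [3, -2, -3]

DFT(x[n-2]) = [-2, 5.5000-0.8660i, 5.5000+0.8660i]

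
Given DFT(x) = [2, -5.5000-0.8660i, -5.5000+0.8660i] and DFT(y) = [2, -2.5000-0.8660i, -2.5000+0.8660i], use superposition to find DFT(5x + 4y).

By linearity: DFT(5x + 4y) = 5·DFT(x) + 4·DFT(y)
= 5·[2, -5.5000-0.8660i, -5.5000+0.8660i] + 4·[2, -2.5000-0.8660i, -2.5000+0.8660i]

Computing element-wise:
Z[0] = 5·(2) + 4·(2) = 18
Z[1] = 5·(-5.5000-0.8660i) + 4·(-2.5000-0.8660i) = -37.5000-7.7940i
Z[2] = 5·(-5.5000+0.8660i) + 4·(-2.5000+0.8660i) = -37.5000+7.7940i

DFT(5x + 4y) = 5·X + 4·Y = [18, -37.5000-7.7940i, -37.5000+7.7940i]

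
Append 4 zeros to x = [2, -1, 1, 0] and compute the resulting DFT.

Original 4-point DFT: [2, 1+1i, 4, 1-1i]
Zero-padded 8-point DFT provides frequency interpolation.

DFT_8([x, 0, ...]) = [2, 1.2929-0.2929i, 1+1i, 2.7071+1.7071i, 4, 2.7071-1.7071i, 1-1i, 1.2929+0.2929i]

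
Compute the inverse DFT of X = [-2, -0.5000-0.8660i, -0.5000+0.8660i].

x[n] = (1/3) Σ(k=0 to 2) X[k] · e^(2πikn/3)

Computing each x[n]:
x[0] = -1
x[1] = 0
x[2] = -1

x = [-1, 0, -1]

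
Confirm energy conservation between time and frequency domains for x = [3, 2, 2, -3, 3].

Time domain:
Σ|x[n]|² = |3|² + |2|² + |2|² + |-3|² + |3|² = 35.0000

Frequency domain:
(1/5)Σ|X[k]|² = (1/5)(|7|² + |5.3541-1.9879i|² + |-1.3541+5.3431i|² + |-1.3541-5.3431i|² + |5.3541+1.9879i|²) = (1/5)·175.0000 = 35.0000

Both sides agree, confirming Parseval's theorem.

Σ|x[n]|² = (1/N)Σ|X[k]|² = 35.0000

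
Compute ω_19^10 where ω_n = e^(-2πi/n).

ω_19^10 = e^(-2πi·10/19)
= cos(-2π·10/19) + i·sin(-2π·10/19)
= cos(-20π/19) + i·sin(-20π/19)

ω_19^10 = cos(-20π/19) + i·sin(-20π/19) = -0.9864+0.1646i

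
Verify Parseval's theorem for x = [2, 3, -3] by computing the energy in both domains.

Time domain:
Σ|x[n]|² = |2|² + |3|² + |-3|² = 22.0000

Frequency domain:
(1/3)Σ|X[k]|² = (1/3)(|2|² + |2.0000-5.1962i|² + |2.0000+5.1962i|²) = (1/3)·66.0000 = 22.0000

Both sides agree, confirming Parseval's theorem.

Σ|x[n]|² = (1/N)Σ|X[k]|² = 22.0000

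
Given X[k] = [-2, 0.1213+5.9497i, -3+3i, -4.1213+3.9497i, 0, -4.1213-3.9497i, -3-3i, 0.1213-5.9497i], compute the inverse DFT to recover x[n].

x[n] = (1/8) Σ(k=0 to 7) X[k] · e^(2πikn/8)

Computing each x[n]:
x[0] = -2
x[1] = -2
x[2] = 0
x[3] = -2
x[4] = 0
x[5] = 0
x[6] = 1
x[7] = 3

x = [-2, -2, 0, -2, 0, 0, 1, 3]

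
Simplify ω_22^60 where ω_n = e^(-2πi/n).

Since ω_22^22 = 1, powers reduce modulo 22.
60 mod 22 = 16
So ω_22^60 = ω_22^16 = e^(-2πi·16/22)

ω_22^60 = ω_22^16 = -0.1423+0.9898i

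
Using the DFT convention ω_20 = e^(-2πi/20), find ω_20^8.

ω_20^8 = e^(-2πi·8/20)
= cos(-2π·8/20) + i·sin(-2π·8/20)
= cos(-16π/20) + i·sin(-16π/20)

ω_20^8 = cos(-16π/20) + i·sin(-16π/20) = -0.8090-0.5878i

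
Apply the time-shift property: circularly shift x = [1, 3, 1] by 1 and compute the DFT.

Time shift by 1: X_shifted[k] = ω_3^(1k) · X[k]
Shifted x = [1, 1, 3]

DFT(x[n-1]) = [5, -1.0000+1.7321i, -1.0000-1.7321i]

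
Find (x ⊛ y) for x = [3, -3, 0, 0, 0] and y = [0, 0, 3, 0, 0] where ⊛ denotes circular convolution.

(x ⊛ y)[n] = Σ(m=0 to 4) x[m] · y[(n-m) mod 5]

Computing each output sample:
(x ⊛ y)[0] = 0
(x ⊛ y)[1] = 0
(x ⊛ y)[2] = 9
(x ⊛ y)[3] = -9
(x ⊛ y)[4] = 0

x ⊛ y = [0, 0, 9, -9, 0]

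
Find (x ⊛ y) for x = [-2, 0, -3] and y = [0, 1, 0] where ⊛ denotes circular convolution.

(x ⊛ y)[n] = Σ(m=0 to 2) x[m] · y[(n-m) mod 3]

Computing each output sample:
(x ⊛ y)[0] = -3
(x ⊛ y)[1] = -2
(x ⊛ y)[2] = 0

x ⊛ y = [-3, -2, 0]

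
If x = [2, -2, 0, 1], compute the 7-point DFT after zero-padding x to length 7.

Original 4-point DFT: [1, 2+3i, 3, 2-3i]
Zero-padded 7-point DFT provides frequency interpolation.

DFT_7([x, 0, ...]) = [1, -0.1479+1.1298i, 3.0685+2.7317i, 3.5794-0.1072i, 3.5794+0.1072i, 3.0685-2.7317i, -0.1479-1.1298i]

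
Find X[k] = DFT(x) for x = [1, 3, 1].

X[k] = Σ(n=0 to 2) x[n] · ω_3^(nk)
where ω_3 = e^(-2πi/3)

Computing each X[k]:
X[0] = 5
X[1] = -1.0000-1.7321i
X[2] = -1.0000+1.7321i

X = [5, -1.0000-1.7321i, -1.0000+1.7321i]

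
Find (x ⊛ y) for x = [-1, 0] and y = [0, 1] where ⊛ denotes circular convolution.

(x ⊛ y)[n] = Σ(m=0 to 1) x[m] · y[(n-m) mod 2]

Computing each output sample:
(x ⊛ y)[0] = 0
(x ⊛ y)[1] = -1

x ⊛ y = [0, -1]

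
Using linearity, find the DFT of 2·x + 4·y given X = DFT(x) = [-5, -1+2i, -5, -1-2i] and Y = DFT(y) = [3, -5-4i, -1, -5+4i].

By linearity: DFT(2x + 4y) = 2·DFT(x) + 4·DFT(y)
= 2·[-5, -1+2i, -5, -1-2i] + 4·[3, -5-4i, -1, -5+4i]

Computing element-wise:
Z[0] = 2·(-5) + 4·(3) = 2
Z[1] = 2·(-1+2i) + 4·(-5-4i) = -22-12i
Z[2] = 2·(-5) + 4·(-1) = -14
Z[3] = 2·(-1-2i) + 4·(-5+4i) = -22+12i

DFT(2x + 4y) = 2·X + 4·Y = [2, -22-12i, -14, -22+12i]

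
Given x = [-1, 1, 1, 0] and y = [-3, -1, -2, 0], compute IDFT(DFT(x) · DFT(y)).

(x ⊛ y)[n] = Σ(m=0 to 3) x[m] · y[(n-m) mod 4]

Computing each output sample:
(x ⊛ y)[0] = 1
(x ⊛ y)[1] = -2
(x ⊛ y)[2] = -2
(x ⊛ y)[3] = -3

x ⊛ y = [1, -2, -2, -3]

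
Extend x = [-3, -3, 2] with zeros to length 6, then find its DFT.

Original 3-point DFT: [-4, -2.5000+4.3301i, -2.5000-4.3301i]
Zero-padded 6-point DFT provides frequency interpolation.

DFT_6([x, 0, ...]) = [-4, -5.5000+0.8660i, -2.5000+4.3301i, 2, -2.5000-4.3301i, -5.5000-0.8660i]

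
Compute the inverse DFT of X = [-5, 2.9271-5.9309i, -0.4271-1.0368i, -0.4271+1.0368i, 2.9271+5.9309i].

x[n] = (1/5) Σ(k=0 to 4) X[k] · e^(2πikn/5)

Computing each x[n]:
x[0] = 0
x[1] = 2
x[2] = -1
x[3] = -3
x[4] = -3

x = [0, 2, -1, -3, -3]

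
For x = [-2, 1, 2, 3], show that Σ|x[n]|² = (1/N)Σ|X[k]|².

Time domain:
Σ|x[n]|² = |-2|² + |1|² + |2|² + |3|² = 18.0000

Frequency domain:
(1/4)Σ|X[k]|² = (1/4)(|4|² + |-4+2i|² + |-4|² + |-4-2i|²) = (1/4)·72.0000 = 18.0000

Both sides agree, confirming Parseval's theorem.

Σ|x[n]|² = (1/N)Σ|X[k]|² = 18.0000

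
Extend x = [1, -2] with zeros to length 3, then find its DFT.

Original 2-point DFT: [-1, 3]
Zero-padded 3-point DFT provides frequency interpolation.

DFT_3([x, 0, ...]) = [-1, 2.0000+1.7321i, 2.0000-1.7321i]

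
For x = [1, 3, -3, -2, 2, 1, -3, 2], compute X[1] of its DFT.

X[1] = Σ(n=0 to 7) x[n] · ω_8^(1n) where ω_8 = e^(-2πi/8)
= (1)·ω_8^0 + (3)·ω_8^1 + (-3)·ω_8^2 + (-2)·ω_8^3 + (2)·ω_8^4 + (1)·ω_8^5 + (-3)·ω_8^6 + (2)·ω_8^7

X[1] = 3.2426+1.4142i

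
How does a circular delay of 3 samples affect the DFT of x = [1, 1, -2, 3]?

Time shift by 3: X_shifted[k] = ω_4^(3k) · X[k]
Shifted x = [1, -2, 3, 1]

DFT(x[n-3]) = [3, -2+3i, 5, -2-3i]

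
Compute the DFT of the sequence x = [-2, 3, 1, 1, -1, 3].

X[k] = Σ(n=0 to 5) x[n] · ω_6^(nk)
where ω_6 = e^(-2πi/6)

Computing each X[k]:
X[0] = 5
X[1] = -1.7321i
X[2] = -4.0000+1.7321i
X[3] = -9
X[4] = -4.0000-1.7321i
X[5] = 1.7321i

X = [5, -1.7321i, -4.0000+1.7321i, -9, -4.0000-1.7321i, 1.7321i]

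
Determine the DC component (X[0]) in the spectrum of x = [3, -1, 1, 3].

X[0] = Σ(n=0 to 3) x[n] · ω_4^0 = Σ x[n]
= (3) + (-1) + (1) + (3)

X[0] = 6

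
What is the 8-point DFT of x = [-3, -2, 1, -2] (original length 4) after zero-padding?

Original 4-point DFT: [-6, -4, 2, -4]
Zero-padded 8-point DFT provides frequency interpolation.

DFT_8([x, 0, ...]) = [-6, -3.0000+1.8284i, -4, -3.0000+3.8284i, 2, -3.0000-3.8284i, -4, -3.0000-1.8284i]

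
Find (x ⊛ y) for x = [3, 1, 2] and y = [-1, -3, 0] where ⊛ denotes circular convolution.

(x ⊛ y)[n] = Σ(m=0 to 2) x[m] · y[(n-m) mod 3]

Computing each output sample:
(x ⊛ y)[0] = -9
(x ⊛ y)[1] = -10
(x ⊛ y)[2] = -5

x ⊛ y = [-9, -10, -5]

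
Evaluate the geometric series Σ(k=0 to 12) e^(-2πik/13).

Sum of all nth roots of unity equals 0 for n > 1 (geometric series with r ≠ 1).

0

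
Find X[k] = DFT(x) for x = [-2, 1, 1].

X[k] = Σ(n=0 to 2) x[n] · ω_3^(nk)
where ω_3 = e^(-2πi/3)

Computing each X[k]:
X[0] = 0
X[1] = -3
X[2] = -3

X = [0, -3, -3]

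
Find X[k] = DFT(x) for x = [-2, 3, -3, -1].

X[k] = Σ(n=0 to 3) x[n] · ω_4^(nk)
where ω_4 = e^(-2πi/4)

Computing each X[k]:
X[0] = -3
X[1] = 1-4i
X[2] = -7
X[3] = 1+4i

X = [-3, 1-4i, -7, 1+4i]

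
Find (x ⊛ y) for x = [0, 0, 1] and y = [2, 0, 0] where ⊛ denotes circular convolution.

(x ⊛ y)[n] = Σ(m=0 to 2) x[m] · y[(n-m) mod 3]

Computing each output sample:
(x ⊛ y)[0] = 0
(x ⊛ y)[1] = 0
(x ⊛ y)[2] = 2

x ⊛ y = [0, 0, 2]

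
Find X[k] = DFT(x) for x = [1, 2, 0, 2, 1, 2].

X[k] = Σ(n=0 to 5) x[n] · ω_6^(nk)
where ω_6 = e^(-2πi/6)

Computing each X[k]:
X[0] = 8
X[1] = 0.5000+0.8660i
X[2] = 0.5000-0.8660i
X[3] = -4
X[4] = 0.5000+0.8660i
X[5] = 0.5000-0.8660i

X = [8, 0.5000+0.8660i, 0.5000-0.8660i, -4, 0.5000+0.8660i, 0.5000-0.8660i]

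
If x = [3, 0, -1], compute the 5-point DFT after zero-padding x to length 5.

Original 3-point DFT: [2, 3.5000-0.8660i, 3.5000+0.8660i]
Zero-padded 5-point DFT provides frequency interpolation.

DFT_5([x, 0, ...]) = [2, 3.8090+0.5878i, 2.6910-0.9511i, 2.6910+0.9511i, 3.8090-0.5878i]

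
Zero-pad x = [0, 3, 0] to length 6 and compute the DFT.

Original 3-point DFT: [3, -1.5000-2.5981i, -1.5000+2.5981i]
Zero-padded 6-point DFT provides frequency interpolation.

DFT_6([x, 0, ...]) = [3, 1.5000-2.5981i, -1.5000-2.5981i, -3, -1.5000+2.5981i, 1.5000+2.5981i]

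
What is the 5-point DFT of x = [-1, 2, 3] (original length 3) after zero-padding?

Original 3-point DFT: [4, -3.5000+0.8660i, -3.5000-0.8660i]
Zero-padded 5-point DFT provides frequency interpolation.

DFT_5([x, 0, ...]) = [4, -2.8090-3.6655i, -1.6910+1.6776i, -1.6910-1.6776i, -2.8090+3.6655i]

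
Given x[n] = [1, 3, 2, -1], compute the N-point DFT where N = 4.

X[k] = Σ(n=0 to 3) x[n] · ω_4^(nk)
where ω_4 = e^(-2πi/4)

Computing each X[k]:
X[0] = 5
X[1] = -1-4i
X[2] = 1
X[3] = -1+4i

X = [5, -1-4i, 1, -1+4i]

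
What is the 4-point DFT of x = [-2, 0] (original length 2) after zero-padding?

Original 2-point DFT: [-2, -2]
Zero-padded 4-point DFT provides frequency interpolation.

DFT_4([x, 0, ...]) = [-2, -2, -2, -2]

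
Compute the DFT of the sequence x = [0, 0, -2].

X[k] = Σ(n=0 to 2) x[n] · ω_3^(nk)
where ω_3 = e^(-2πi/3)

Computing each X[k]:
X[0] = -2
X[1] = 1.0000-1.7321i
X[2] = 1.0000+1.7321i

X = [-2, 1.0000-1.7321i, 1.0000+1.7321i]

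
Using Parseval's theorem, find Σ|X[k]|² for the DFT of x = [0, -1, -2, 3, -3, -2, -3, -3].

Parseval: Σ|x[n]|² = (1/N)Σ|X[k]|², so Σ|X[k]|² = N·Σ|x[n]|² = 8·45.0000

Σ|X[k]|² = N·Σ|x[n]|² = 8·45.0000 = 360.0000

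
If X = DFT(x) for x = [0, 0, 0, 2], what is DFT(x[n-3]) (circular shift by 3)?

Time shift by 3: X_shifted[k] = ω_4^(3k) · X[k]
Shifted x = [0, 0, 2, 0]

DFT(x[n-3]) = [2, -2, 2, -2]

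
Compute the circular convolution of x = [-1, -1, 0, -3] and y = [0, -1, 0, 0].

(x ⊛ y)[n] = Σ(m=0 to 3) x[m] · y[(n-m) mod 4]

Computing each output sample:
(x ⊛ y)[0] = 3
(x ⊛ y)[1] = 1
(x ⊛ y)[2] = 1
(x ⊛ y)[3] = 0

x ⊛ y = [3, 1, 1, 0]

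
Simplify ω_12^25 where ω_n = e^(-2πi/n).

Since ω_12^12 = 1, powers reduce modulo 12.
25 mod 12 = 1
So ω_12^25 = ω_12^1 = e^(-2πi·1/12)

ω_12^25 = ω_12^1 = 0.8660-0.5000i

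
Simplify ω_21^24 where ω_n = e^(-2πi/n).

Since ω_21^21 = 1, powers reduce modulo 21.
24 mod 21 = 3
So ω_21^24 = ω_21^3 = e^(-2πi·3/21)

ω_21^24 = ω_21^3 = 0.6235-0.7818i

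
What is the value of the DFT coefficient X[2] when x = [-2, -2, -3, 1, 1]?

X[2] = Σ(n=0 to 4) x[n] · ω_5^(2n) where ω_5 = e^(-2πi/5)
= (-2)·ω_5^0 + (-2)·ω_5^2 + (-3)·ω_5^4 + (1)·ω_5^6 + (1)·ω_5^8

X[2] = -1.8090-2.0409i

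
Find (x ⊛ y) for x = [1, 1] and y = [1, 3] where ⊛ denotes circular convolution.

(x ⊛ y)[n] = Σ(m=0 to 1) x[m] · y[(n-m) mod 2]

Computing each output sample:
(x ⊛ y)[0] = 4
(x ⊛ y)[1] = 4

x ⊛ y = [4, 4]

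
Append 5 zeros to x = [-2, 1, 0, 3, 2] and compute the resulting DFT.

Original 5-point DFT: [4, -3.5000+2.7144i, -3.5000-2.2654i, -3.5000+2.2654i, -3.5000-2.7144i]
Zero-padded 10-point DFT provides frequency interpolation.

DFT_10([x, 0, ...]) = [4, -3.7361-4.6165i, -3.5000+2.7144i, 0.7361-1.0898i, -3.5000-2.2654i, -4, -3.5000+2.2654i, 0.7361+1.0898i, -3.5000-2.7144i, -3.7361+4.6165i]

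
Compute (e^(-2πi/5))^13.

Since ω_5^5 = 1, powers reduce modulo 5.
13 mod 5 = 3
So ω_5^13 = ω_5^3 = e^(-2πi·3/5)

ω_5^13 = ω_5^3 = -0.8090+0.5878i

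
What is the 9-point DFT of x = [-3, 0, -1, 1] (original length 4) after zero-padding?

Original 4-point DFT: [-3, -2+1i, -5, -2-1i]
Zero-padded 9-point DFT provides frequency interpolation.

DFT_9([x, 0, ...]) = [-3, -3.6736+0.1188i, -2.5603+1.2080i, -1.5000-0.8660i, -4.2660-1.5088i, -4.2660+1.5088i, -1.5000+0.8660i, -2.5603-1.2080i, -3.6736-0.1188i]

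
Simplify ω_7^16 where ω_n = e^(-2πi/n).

Since ω_7^7 = 1, powers reduce modulo 7.
16 mod 7 = 2
So ω_7^16 = ω_7^2 = e^(-2πi·2/7)

ω_7^16 = ω_7^2 = -0.2225-0.9749i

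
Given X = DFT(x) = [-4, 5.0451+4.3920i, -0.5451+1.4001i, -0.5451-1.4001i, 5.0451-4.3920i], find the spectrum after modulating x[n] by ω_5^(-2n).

Modulation property: DFT(ω_5^(-2n)·x[n]) = X[(k-2) mod 5], so circularly shift X by 2 positions.

X[k-2] = [-0.5451-1.4001i, 5.0451-4.3920i, -4, 5.0451+4.3920i, -0.5451+1.4001i]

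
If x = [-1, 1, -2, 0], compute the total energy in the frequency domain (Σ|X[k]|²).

Parseval: Σ|x[n]|² = (1/N)Σ|X[k]|², so Σ|X[k]|² = N·Σ|x[n]|² = 4·6.0000

Σ|X[k]|² = N·Σ|x[n]|² = 4·6.0000 = 24.0000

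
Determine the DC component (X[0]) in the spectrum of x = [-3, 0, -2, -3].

X[0] = Σ(n=0 to 3) x[n] · ω_4^0 = Σ x[n]
= (-3) + (0) + (-2) + (-3)

X[0] = -8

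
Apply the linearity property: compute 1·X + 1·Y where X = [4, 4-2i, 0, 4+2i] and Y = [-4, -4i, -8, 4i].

By linearity: DFT(1x + 1y) = 1·DFT(x) + 1·DFT(y)
= 1·[4, 4-2i, 0, 4+2i] + 1·[-4, -4i, -8, 4i]

Computing element-wise:
Z[0] = 1·(4) + 1·(-4) = 0
Z[1] = 1·(4-2i) + 1·(-4i) = 4-6i
Z[2] = 1·(0) + 1·(-8) = -8
Z[3] = 1·(4+2i) + 1·(4i) = 4+6i

DFT(1x + 1y) = 1·X + 1·Y = [0, 4-6i, -8, 4+6i]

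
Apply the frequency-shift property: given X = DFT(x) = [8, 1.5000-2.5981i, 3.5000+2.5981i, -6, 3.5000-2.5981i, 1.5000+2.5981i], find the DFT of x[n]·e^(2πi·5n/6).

Modulation property: DFT(ω_6^(-5n)·x[n]) = X[(k-5) mod 6], so circularly shift X by 5 positions.

X[k-5] = [1.5000-2.5981i, 3.5000+2.5981i, -6, 3.5000-2.5981i, 1.5000+2.5981i, 8]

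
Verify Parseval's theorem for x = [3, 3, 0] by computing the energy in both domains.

Time domain:
Σ|x[n]|² = |3|² + |3|² + |0|² = 18.0000

Frequency domain:
(1/3)Σ|X[k]|² = (1/3)(|6|² + |1.5000-2.5981i|² + |1.5000+2.5981i|²) = (1/3)·54.0000 = 18.0000

Both sides agree, confirming Parseval's theorem.

Σ|x[n]|² = (1/N)Σ|X[k]|² = 18.0000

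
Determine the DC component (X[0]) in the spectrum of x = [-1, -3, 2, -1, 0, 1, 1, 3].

X[0] = Σ(n=0 to 7) x[n] · ω_8^0 = Σ x[n]
= (-1) + (-3) + (2) + (-1) + (0) + (1) + (1) + (3)

X[0] = 2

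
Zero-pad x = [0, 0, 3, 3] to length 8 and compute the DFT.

Original 4-point DFT: [6, -3+3i, 0, -3-3i]
Zero-padded 8-point DFT provides frequency interpolation.

DFT_8([x, 0, ...]) = [6, -2.1213-5.1213i, -3+3i, 2.1213+0.8787i, 0, 2.1213-0.8787i, -3-3i, -2.1213+5.1213i]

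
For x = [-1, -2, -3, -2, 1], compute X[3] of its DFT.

X[3] = Σ(n=0 to 4) x[n] · ω_5^(3n) where ω_5 = e^(-2πi/5)
= (-1)·ω_5^0 + (-2)·ω_5^3 + (-3)·ω_5^6 + (-2)·ω_5^9 + (1)·ω_5^12

X[3] = -1.7361-0.8123i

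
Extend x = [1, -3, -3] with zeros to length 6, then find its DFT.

Original 3-point DFT: [-5, 4, 4]
Zero-padded 6-point DFT provides frequency interpolation.

DFT_6([x, 0, ...]) = [-5, 1.0000+5.1962i, 4, 1, 4, 1.0000-5.1962i]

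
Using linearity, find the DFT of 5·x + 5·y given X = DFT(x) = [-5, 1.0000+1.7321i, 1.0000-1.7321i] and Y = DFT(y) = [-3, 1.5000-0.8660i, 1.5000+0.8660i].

By linearity: DFT(5x + 5y) = 5·DFT(x) + 5·DFT(y)
= 5·[-5, 1.0000+1.7321i, 1.0000-1.7321i] + 5·[-3, 1.5000-0.8660i, 1.5000+0.8660i]

Computing element-wise:
Z[0] = 5·(-5) + 5·(-3) = -40
Z[1] = 5·(1.0000+1.7321i) + 5·(1.5000-0.8660i) = 12.5000+4.3305i
Z[2] = 5·(1.0000-1.7321i) + 5·(1.5000+0.8660i) = 12.5000-4.3305i

DFT(5x + 5y) = 5·X + 5·Y = [-40, 12.5000+4.3305i, 12.5000-4.3305i]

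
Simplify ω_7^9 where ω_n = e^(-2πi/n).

Since ω_7^7 = 1, powers reduce modulo 7.
9 mod 7 = 2
So ω_7^9 = ω_7^2 = e^(-2πi·2/7)

ω_7^9 = ω_7^2 = -0.2225-0.9749i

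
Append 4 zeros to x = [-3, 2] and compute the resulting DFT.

Original 2-point DFT: [-1, -5]
Zero-padded 6-point DFT provides frequency interpolation.

DFT_6([x, 0, ...]) = [-1, -2.0000-1.7321i, -4.0000-1.7321i, -5, -4.0000+1.7321i, -2.0000+1.7321i]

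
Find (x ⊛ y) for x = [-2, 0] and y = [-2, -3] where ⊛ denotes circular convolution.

(x ⊛ y)[n] = Σ(m=0 to 1) x[m] · y[(n-m) mod 2]

Computing each output sample:
(x ⊛ y)[0] = 4
(x ⊛ y)[1] = 6

x ⊛ y = [4, 6]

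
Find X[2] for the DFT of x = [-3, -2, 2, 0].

X[2] = Σ(n=0 to 3) x[n] · ω_4^(2n) where ω_4 = e^(-2πi/4)
= (-3)·ω_4^0 + (-2)·ω_4^2 + (2)·ω_4^4 + (0)·ω_4^6

X[2] = 1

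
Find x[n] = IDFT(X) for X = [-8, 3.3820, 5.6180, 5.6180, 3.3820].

x[n] = (1/5) Σ(k=0 to 4) X[k] · e^(2πikn/5)

Computing each x[n]:
x[0] = 2
x[1] = -3
x[2] = -2
x[3] = -2
x[4] = -3

x = [2, -3, -2, -2, -3]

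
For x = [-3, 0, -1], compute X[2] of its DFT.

X[2] = Σ(n=0 to 2) x[n] · ω_3^(2n) where ω_3 = e^(-2πi/3)
= (-3)·ω_3^0 + (0)·ω_3^2 + (-1)·ω_3^4

X[2] = -2.5000+0.8660i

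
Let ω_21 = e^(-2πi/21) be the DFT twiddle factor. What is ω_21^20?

ω_21^20 = e^(-2πi·20/21)
= cos(-2π·20/21) + i·sin(-2π·20/21)
= cos(-40π/21) + i·sin(-40π/21)

ω_21^20 = cos(-40π/21) + i·sin(-40π/21) = 0.9556+0.2948i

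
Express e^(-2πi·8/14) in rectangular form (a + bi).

ω_14^8 = e^(-2πi·8/14)
= cos(-2π·8/14) + i·sin(-2π·8/14)
= cos(-16π/14) + i·sin(-16π/14)

ω_14^8 = cos(-16π/14) + i·sin(-16π/14) = -0.9010+0.4339i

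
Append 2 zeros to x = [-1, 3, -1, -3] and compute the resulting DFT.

Original 4-point DFT: [-2, -6i, -2, 6i]
Zero-padded 6-point DFT provides frequency interpolation.

DFT_6([x, 0, ...]) = [-2, 4.0000-1.7321i, -5.0000-3.4641i, -2, -5.0000+3.4641i, 4.0000+1.7321i]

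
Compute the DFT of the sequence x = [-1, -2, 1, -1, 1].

X[k] = Σ(n=0 to 4) x[n] · ω_5^(nk)
where ω_5 = e^(-2πi/5)

Computing each X[k]:
X[0] = -2
X[1] = -1.3090+1.6776i
X[2] = -0.1910+3.6655i
X[3] = -0.1910-3.6655i
X[4] = -1.3090-1.6776i

X = [-2, -1.3090+1.6776i, -0.1910+3.6655i, -0.1910-3.6655i, -1.3090-1.6776i]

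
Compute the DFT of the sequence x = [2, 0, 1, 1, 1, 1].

X[k] = Σ(n=0 to 5) x[n] · ω_6^(nk)
where ω_6 = e^(-2πi/6)

Computing each X[k]:
X[0] = 6
X[1] = 0.5000+0.8660i
X[2] = 1.5000+0.8660i
X[3] = 2
X[4] = 1.5000-0.8660i
X[5] = 0.5000-0.8660i

X = [6, 0.5000+0.8660i, 1.5000+0.8660i, 2, 1.5000-0.8660i, 0.5000-0.8660i]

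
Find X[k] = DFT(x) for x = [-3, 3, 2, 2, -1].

X[k] = Σ(n=0 to 4) x[n] · ω_5^(nk)
where ω_5 = e^(-2πi/5)

Computing each X[k]:
X[0] = 3
X[1] = -5.6180-3.8042i
X[2] = -3.3820-2.3511i
X[3] = -3.3820+2.3511i
X[4] = -5.6180+3.8042i

X = [3, -5.6180-3.8042i, -3.3820-2.3511i, -3.3820+2.3511i, -5.6180+3.8042i]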